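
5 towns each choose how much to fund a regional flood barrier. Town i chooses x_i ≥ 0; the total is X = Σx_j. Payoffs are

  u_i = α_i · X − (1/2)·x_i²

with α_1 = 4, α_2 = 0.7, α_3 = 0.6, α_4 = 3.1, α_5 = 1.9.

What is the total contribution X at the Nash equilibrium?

Town i's FOC: ∂u_i/∂x_i = α_i − x_i = 0, so x_i* = α_i.
NE contributions = (4, 0.7, 0.6, 3.1, 1.9); X = 10.3.

10.3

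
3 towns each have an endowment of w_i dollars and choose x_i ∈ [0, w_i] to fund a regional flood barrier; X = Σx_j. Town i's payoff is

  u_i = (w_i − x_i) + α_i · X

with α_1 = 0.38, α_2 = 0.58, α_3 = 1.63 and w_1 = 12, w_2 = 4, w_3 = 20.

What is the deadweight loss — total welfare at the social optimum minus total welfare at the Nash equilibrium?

25.44

∂u_i/∂x_i = α_i − 1, so town i contributes w_i if α_i > 1, else 0.
α_i > 1 for i ∈ {3}; NE contributions (0, 0, 20), X = 20.
W^NE = Σw_i − X^NE + (Σα_i)·X^NE = 36 + 1.59·20 = 67.8.
Planner: ∂(Σu_j)/∂x_i = Σα_j − 1 = 1.59 > 0, so everyone contributes w_i; X^SO = 36, W^SO = 36 + 1.59·36 = 93.24.
Deadweight loss = 25.44.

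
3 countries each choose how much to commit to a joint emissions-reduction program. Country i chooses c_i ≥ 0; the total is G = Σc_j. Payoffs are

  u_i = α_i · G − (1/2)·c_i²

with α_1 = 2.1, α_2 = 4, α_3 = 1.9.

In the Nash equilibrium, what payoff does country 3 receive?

13.395

Country i's FOC: ∂u_i/∂c_i = α_i − c_i = 0, so c_i* = α_i.
NE contributions = (2.1, 4, 1.9); G = 8.
u_3 = α_3·G − ½·(c_3)² = 1.9·8 − ½·1.9² = 13.395.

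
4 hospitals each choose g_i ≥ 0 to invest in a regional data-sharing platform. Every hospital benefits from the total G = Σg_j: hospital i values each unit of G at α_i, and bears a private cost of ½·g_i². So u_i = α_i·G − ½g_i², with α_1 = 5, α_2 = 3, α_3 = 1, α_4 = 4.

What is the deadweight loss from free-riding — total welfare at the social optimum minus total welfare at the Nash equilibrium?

Hospital i's FOC: ∂u_i/∂g_i = α_i − g_i = 0, so g_i* = α_i.
NE contributions = (5, 3, 1, 4); G = 13.
W^NE = (Σα)·G − ½Σα_i² = 13² − ½·51 = 143.5.
Planner sets g_i = Σα_j = 13 for every i, so G^SO = 4·13 = 52.
W^SO = (Σα)·G^SO − ½·4·(Σα)² = (4/2)·13² = 338.
Deadweight loss = W^SO − W^NE = 194.5.

194.5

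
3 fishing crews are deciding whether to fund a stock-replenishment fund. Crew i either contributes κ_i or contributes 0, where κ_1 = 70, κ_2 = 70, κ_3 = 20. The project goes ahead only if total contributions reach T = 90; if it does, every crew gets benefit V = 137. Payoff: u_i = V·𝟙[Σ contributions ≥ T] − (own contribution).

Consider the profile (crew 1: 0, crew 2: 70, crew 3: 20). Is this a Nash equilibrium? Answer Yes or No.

Yes

Total = 90 ≥ 90: provided.
Crew 1 (pledges 0, payoff 137): pledging 70 → total 160, payoff 67. No gain.
Crew 2 (pledges 70, payoff 67): dropping to 0 → total 20, payoff 0. No gain.
Crew 3 (pledges 20, payoff 117): dropping to 0 → total 70, payoff 0. No gain.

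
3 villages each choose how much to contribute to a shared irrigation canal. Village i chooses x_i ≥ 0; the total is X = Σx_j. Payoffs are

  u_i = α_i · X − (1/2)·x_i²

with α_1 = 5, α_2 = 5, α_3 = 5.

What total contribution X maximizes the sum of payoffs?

Planner FOC: ∂(Σu_j)/∂x_i = (Σα_j) − x_i = 0, so x_i^SO = Σα_j = 15 for every i; X^SO = 45.

45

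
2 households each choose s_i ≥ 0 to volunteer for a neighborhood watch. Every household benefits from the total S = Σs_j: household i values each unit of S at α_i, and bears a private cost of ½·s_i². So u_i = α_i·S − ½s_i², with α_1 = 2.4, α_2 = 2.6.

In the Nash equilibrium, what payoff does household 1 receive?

9.12

Household i's FOC: ∂u_i/∂s_i = α_i − s_i = 0, so s_i* = α_i.
NE contributions = (2.4, 2.6); S = 5.
u_1 = α_1·S − ½·(s_1)² = 2.4·5 − ½·2.4² = 9.12.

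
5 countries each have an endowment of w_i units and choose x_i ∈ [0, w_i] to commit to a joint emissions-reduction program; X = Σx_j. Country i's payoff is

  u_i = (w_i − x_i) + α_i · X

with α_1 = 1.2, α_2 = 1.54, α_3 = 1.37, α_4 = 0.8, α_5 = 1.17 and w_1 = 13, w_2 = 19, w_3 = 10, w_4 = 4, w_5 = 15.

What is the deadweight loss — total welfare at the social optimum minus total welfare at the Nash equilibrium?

20.32

∂u_i/∂x_i = α_i − 1, so country i contributes w_i if α_i > 1, else 0.
α_i > 1 for i ∈ {1, 2, 3, 5}; NE contributions (13, 19, 10, 0, 15), X = 57.
W^NE = Σw_i − X^NE + (Σα_i)·X^NE = 61 + 5.08·57 = 350.56.
Planner: ∂(Σu_j)/∂x_i = Σα_j − 1 = 5.08 > 0, so everyone contributes w_i; X^SO = 61, W^SO = 61 + 5.08·61 = 370.88.
Deadweight loss = 20.32.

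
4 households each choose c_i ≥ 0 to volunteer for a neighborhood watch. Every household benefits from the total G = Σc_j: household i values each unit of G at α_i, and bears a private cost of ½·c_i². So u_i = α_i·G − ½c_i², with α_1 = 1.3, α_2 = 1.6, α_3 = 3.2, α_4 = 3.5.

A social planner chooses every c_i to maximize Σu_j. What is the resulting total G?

Planner FOC: ∂(Σu_j)/∂c_i = (Σα_j) − c_i = 0, so c_i^SO = Σα_j = 9.6 for every i; G^SO = 38.4.

38.4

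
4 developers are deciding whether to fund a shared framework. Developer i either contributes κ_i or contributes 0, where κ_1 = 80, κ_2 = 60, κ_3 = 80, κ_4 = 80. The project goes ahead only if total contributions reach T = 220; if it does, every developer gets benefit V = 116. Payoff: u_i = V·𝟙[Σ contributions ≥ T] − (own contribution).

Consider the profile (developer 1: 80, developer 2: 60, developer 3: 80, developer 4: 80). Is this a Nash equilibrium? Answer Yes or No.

Total = 300 ≥ 220: provided.
Developer 1 (pledges 80, payoff 36): dropping to 0 → total 220, payoff 116. Profitable deviation.

No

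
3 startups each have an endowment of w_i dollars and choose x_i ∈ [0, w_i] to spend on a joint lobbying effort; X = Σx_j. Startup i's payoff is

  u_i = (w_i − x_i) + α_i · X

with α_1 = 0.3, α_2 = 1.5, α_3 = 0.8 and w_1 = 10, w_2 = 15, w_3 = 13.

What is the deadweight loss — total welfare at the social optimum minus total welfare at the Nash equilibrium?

36.8

∂u_i/∂x_i = α_i − 1, so startup i contributes w_i if α_i > 1, else 0.
α_i > 1 for i ∈ {2}; NE contributions (0, 15, 0), X = 15.
W^NE = Σw_i − X^NE + (Σα_i)·X^NE = 38 + 1.6·15 = 62.
Planner: ∂(Σu_j)/∂x_i = Σα_j − 1 = 1.6 > 0, so everyone contributes w_i; X^SO = 38, W^SO = 38 + 1.6·38 = 98.8.
Deadweight loss = 36.8.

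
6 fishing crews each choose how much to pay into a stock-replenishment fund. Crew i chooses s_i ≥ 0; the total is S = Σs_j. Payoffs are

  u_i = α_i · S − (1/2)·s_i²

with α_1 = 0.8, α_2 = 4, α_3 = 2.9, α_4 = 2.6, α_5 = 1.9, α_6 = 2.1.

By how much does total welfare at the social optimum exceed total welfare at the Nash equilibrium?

Crew i's FOC: ∂u_i/∂s_i = α_i − s_i = 0, so s_i* = α_i.
NE contributions = (0.8, 4, 2.9, 2.6, 1.9, 2.1); S = 14.3.
W^NE = (Σα)·S − ½Σα_i² = 14.3² − ½·39.83 = 184.575.
Planner sets s_i = Σα_j = 14.3 for every i, so S^SO = 6·14.3 = 85.8.
W^SO = (Σα)·S^SO − ½·6·(Σα)² = (6/2)·14.3² = 613.47.
Deadweight loss = W^SO − W^NE = 428.895.

428.895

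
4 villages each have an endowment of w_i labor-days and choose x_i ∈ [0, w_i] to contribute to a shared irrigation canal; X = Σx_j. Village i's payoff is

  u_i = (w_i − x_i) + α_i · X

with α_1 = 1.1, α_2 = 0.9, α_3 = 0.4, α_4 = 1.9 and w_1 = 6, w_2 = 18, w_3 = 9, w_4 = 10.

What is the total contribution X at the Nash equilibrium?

16

∂u_i/∂x_i = α_i − 1, so village i contributes w_i if α_i > 1, else 0.
α_i > 1 for i ∈ {1, 4}; NE contributions (6, 0, 0, 10), X = 16.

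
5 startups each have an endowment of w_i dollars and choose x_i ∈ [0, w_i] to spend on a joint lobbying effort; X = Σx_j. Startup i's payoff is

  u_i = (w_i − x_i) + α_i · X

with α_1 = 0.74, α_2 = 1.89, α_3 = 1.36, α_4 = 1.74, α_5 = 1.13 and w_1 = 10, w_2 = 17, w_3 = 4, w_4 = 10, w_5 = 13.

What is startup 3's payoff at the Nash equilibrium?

∂u_i/∂x_i = α_i − 1, so startup i contributes w_i if α_i > 1, else 0.
α_i > 1 for i ∈ {2, 3, 4, 5}; NE contributions (0, 17, 4, 10, 13), X = 44.
u_3 = (4 − 4) + 1.36·44 = 59.84.

59.84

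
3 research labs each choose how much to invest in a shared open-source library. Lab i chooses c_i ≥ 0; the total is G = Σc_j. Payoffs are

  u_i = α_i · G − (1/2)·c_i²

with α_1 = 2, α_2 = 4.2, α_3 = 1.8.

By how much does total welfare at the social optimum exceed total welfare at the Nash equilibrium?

44.44

Lab i's FOC: ∂u_i/∂c_i = α_i − c_i = 0, so c_i* = α_i.
NE contributions = (2, 4.2, 1.8); G = 8.
W^NE = (Σα)·G − ½Σα_i² = 8² − ½·24.88 = 51.56.
Planner sets c_i = Σα_j = 8 for every i, so G^SO = 3·8 = 24.
W^SO = (Σα)·G^SO − ½·3·(Σα)² = (3/2)·8² = 96.
Deadweight loss = W^SO − W^NE = 44.44.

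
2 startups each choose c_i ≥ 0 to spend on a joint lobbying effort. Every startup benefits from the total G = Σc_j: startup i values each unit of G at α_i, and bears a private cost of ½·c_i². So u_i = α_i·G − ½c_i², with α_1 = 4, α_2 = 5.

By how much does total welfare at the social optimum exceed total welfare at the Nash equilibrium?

Startup i's FOC: ∂u_i/∂c_i = α_i − c_i = 0, so c_i* = α_i.
NE contributions = (4, 5); G = 9.
W^NE = (Σα)·G − ½Σα_i² = 9² − ½·41 = 60.5.
Planner sets c_i = Σα_j = 9 for every i, so G^SO = 2·9 = 18.
W^SO = (Σα)·G^SO − ½·2·(Σα)² = (2/2)·9² = 81.
Deadweight loss = W^SO − W^NE = 20.5.

20.5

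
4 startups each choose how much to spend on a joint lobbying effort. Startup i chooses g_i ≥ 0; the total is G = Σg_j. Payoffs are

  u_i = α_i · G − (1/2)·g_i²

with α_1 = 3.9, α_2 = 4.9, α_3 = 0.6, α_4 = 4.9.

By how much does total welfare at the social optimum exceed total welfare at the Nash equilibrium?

Startup i's FOC: ∂u_i/∂g_i = α_i − g_i = 0, so g_i* = α_i.
NE contributions = (3.9, 4.9, 0.6, 4.9); G = 14.3.
W^NE = (Σα)·G − ½Σα_i² = 14.3² − ½·63.59 = 172.695.
Planner sets g_i = Σα_j = 14.3 for every i, so G^SO = 4·14.3 = 57.2.
W^SO = (Σα)·G^SO − ½·4·(Σα)² = (4/2)·14.3² = 408.98.
Deadweight loss = W^SO − W^NE = 236.285.

236.285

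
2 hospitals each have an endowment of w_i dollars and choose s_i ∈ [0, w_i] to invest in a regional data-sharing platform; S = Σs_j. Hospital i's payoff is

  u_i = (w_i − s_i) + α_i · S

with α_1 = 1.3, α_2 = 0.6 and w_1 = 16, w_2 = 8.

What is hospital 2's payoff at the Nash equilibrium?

17.6

∂u_i/∂s_i = α_i − 1, so hospital i contributes w_i if α_i > 1, else 0.
α_i > 1 for i ∈ {1}; NE contributions (16, 0), S = 16.
u_2 = (8 − 0) + 0.6·16 = 17.6.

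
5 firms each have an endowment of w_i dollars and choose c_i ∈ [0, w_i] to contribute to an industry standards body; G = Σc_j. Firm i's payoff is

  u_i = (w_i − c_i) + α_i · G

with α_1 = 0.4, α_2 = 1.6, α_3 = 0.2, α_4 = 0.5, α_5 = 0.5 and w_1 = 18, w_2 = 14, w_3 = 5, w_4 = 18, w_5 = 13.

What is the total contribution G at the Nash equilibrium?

14

∂u_i/∂c_i = α_i − 1, so firm i contributes w_i if α_i > 1, else 0.
α_i > 1 for i ∈ {2}; NE contributions (0, 14, 0, 0, 0), G = 14.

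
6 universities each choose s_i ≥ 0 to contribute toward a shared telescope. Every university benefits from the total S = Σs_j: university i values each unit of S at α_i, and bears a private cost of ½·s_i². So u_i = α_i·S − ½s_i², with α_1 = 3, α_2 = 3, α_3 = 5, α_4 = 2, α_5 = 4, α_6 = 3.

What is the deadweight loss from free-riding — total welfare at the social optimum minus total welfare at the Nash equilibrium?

University i's FOC: ∂u_i/∂s_i = α_i − s_i = 0, so s_i* = α_i.
NE contributions = (3, 3, 5, 2, 4, 3); S = 20.
W^NE = (Σα)·S − ½Σα_i² = 20² − ½·72 = 364.
Planner sets s_i = Σα_j = 20 for every i, so S^SO = 6·20 = 120.
W^SO = (Σα)·S^SO − ½·6·(Σα)² = (6/2)·20² = 1200.
Deadweight loss = W^SO − W^NE = 836.

836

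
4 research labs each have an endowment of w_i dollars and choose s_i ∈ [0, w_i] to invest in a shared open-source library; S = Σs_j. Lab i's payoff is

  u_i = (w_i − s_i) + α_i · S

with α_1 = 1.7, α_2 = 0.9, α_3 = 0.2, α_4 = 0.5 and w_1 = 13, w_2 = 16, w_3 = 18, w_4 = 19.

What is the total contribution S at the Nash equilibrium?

∂u_i/∂s_i = α_i − 1, so lab i contributes w_i if α_i > 1, else 0.
α_i > 1 for i ∈ {1}; NE contributions (13, 0, 0, 0), S = 13.

13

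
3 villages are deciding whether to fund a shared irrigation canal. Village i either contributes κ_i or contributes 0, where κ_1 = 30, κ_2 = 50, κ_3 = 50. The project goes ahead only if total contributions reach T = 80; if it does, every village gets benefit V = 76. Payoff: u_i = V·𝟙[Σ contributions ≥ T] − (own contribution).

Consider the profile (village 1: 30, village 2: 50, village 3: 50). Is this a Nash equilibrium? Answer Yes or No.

Total = 130 ≥ 80: provided.
Village 1 (pledges 30, payoff 46): dropping to 0 → total 100, payoff 76. Profitable deviation.

No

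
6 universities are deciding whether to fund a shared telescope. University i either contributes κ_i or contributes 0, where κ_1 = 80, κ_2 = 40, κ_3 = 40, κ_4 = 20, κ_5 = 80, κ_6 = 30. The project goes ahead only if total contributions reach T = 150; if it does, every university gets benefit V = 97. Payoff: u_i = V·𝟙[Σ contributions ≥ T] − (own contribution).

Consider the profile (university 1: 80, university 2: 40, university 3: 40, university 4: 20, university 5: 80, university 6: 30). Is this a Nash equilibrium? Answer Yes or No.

No

Total = 290 ≥ 150: provided.
University 1 (pledges 80, payoff 17): dropping to 0 → total 210, payoff 97. Profitable deviation.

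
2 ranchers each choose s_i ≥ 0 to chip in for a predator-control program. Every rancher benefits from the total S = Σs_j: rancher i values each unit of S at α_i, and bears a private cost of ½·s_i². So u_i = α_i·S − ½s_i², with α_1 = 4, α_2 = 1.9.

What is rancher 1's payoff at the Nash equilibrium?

Rancher i's FOC: ∂u_i/∂s_i = α_i − s_i = 0, so s_i* = α_i.
NE contributions = (4, 1.9); S = 5.9.
u_1 = α_1·S − ½·(s_1)² = 4·5.9 − ½·4² = 15.6.

15.6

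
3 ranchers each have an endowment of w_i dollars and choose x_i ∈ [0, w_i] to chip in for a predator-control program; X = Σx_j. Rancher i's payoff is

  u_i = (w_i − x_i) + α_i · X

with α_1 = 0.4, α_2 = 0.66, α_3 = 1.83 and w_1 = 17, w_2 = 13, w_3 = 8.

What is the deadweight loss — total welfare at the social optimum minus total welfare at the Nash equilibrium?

∂u_i/∂x_i = α_i − 1, so rancher i contributes w_i if α_i > 1, else 0.
α_i > 1 for i ∈ {3}; NE contributions (0, 0, 8), X = 8.
W^NE = Σw_i − X^NE + (Σα_i)·X^NE = 38 + 1.89·8 = 53.12.
Planner: ∂(Σu_j)/∂x_i = Σα_j − 1 = 1.89 > 0, so everyone contributes w_i; X^SO = 38, W^SO = 38 + 1.89·38 = 109.82.
Deadweight loss = 56.7.

56.7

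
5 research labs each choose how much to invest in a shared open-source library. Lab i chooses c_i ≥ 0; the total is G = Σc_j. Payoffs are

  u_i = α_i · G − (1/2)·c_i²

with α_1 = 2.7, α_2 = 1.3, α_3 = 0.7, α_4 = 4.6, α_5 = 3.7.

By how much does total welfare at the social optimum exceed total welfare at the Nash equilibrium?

Lab i's FOC: ∂u_i/∂c_i = α_i − c_i = 0, so c_i* = α_i.
NE contributions = (2.7, 1.3, 0.7, 4.6, 3.7); G = 13.
W^NE = (Σα)·G − ½Σα_i² = 13² − ½·44.32 = 146.84.
Planner sets c_i = Σα_j = 13 for every i, so G^SO = 5·13 = 65.
W^SO = (Σα)·G^SO − ½·5·(Σα)² = (5/2)·13² = 422.5.
Deadweight loss = W^SO − W^NE = 275.66.

275.66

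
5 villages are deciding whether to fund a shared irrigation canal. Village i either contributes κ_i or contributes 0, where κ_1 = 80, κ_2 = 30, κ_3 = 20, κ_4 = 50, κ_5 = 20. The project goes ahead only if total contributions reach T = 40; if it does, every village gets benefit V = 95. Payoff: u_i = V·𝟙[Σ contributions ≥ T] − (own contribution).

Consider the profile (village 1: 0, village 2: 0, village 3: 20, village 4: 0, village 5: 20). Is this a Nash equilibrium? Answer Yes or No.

Yes

Total = 40 ≥ 40: provided.
Village 1 (pledges 0, payoff 95): pledging 80 → total 120, payoff 15. No gain.
Village 2 (pledges 0, payoff 95): pledging 30 → total 70, payoff 65. No gain.
Village 3 (pledges 20, payoff 75): dropping to 0 → total 20, payoff 0. No gain.
Village 4 (pledges 0, payoff 95): pledging 50 → total 90, payoff 45. No gain.
Village 5 (pledges 20, payoff 75): dropping to 0 → total 20, payoff 0. No gain.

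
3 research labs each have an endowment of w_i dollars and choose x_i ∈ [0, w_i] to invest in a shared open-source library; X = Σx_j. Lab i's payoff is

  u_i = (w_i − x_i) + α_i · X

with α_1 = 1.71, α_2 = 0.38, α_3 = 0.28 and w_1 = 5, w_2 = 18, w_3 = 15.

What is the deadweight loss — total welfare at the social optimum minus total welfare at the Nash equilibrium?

45.21

∂u_i/∂x_i = α_i − 1, so lab i contributes w_i if α_i > 1, else 0.
α_i > 1 for i ∈ {1}; NE contributions (5, 0, 0), X = 5.
W^NE = Σw_i − X^NE + (Σα_i)·X^NE = 38 + 1.37·5 = 44.85.
Planner: ∂(Σu_j)/∂x_i = Σα_j − 1 = 1.37 > 0, so everyone contributes w_i; X^SO = 38, W^SO = 38 + 1.37·38 = 90.06.
Deadweight loss = 45.21.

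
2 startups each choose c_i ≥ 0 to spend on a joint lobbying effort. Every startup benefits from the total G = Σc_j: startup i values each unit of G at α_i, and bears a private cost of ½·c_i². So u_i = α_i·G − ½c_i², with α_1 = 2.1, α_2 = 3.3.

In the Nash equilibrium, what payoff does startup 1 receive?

Startup i's FOC: ∂u_i/∂c_i = α_i − c_i = 0, so c_i* = α_i.
NE contributions = (2.1, 3.3); G = 5.4.
u_1 = α_1·G − ½·(c_1)² = 2.1·5.4 − ½·2.1² = 9.135.

9.135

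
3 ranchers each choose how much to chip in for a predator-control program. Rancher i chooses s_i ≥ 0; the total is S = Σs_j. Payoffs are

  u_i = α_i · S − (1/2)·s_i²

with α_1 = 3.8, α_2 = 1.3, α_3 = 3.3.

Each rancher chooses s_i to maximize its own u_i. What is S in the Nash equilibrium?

8.4

Rancher i's FOC: ∂u_i/∂s_i = α_i − s_i = 0, so s_i* = α_i.
NE contributions = (3.8, 1.3, 3.3); S = 8.4.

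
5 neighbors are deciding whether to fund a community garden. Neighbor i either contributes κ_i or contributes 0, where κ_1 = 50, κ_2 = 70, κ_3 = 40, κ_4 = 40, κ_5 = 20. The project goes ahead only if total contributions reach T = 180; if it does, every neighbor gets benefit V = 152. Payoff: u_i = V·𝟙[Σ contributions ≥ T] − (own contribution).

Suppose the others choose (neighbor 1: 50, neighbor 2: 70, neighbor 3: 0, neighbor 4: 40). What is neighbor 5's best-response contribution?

20

Others' total = 160. Contributing 20 brings total to 180 ≥ 180: gain V − κ_5 = 132.
Best response: 20.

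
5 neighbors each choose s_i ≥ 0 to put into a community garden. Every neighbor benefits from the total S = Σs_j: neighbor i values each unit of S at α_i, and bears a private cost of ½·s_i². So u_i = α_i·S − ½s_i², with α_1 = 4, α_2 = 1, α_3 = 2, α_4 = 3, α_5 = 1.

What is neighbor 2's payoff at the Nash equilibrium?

Neighbor i's FOC: ∂u_i/∂s_i = α_i − s_i = 0, so s_i* = α_i.
NE contributions = (4, 1, 2, 3, 1); S = 11.
u_2 = α_2·S − ½·(s_2)² = 1·11 − ½·1² = 10.5.

10.5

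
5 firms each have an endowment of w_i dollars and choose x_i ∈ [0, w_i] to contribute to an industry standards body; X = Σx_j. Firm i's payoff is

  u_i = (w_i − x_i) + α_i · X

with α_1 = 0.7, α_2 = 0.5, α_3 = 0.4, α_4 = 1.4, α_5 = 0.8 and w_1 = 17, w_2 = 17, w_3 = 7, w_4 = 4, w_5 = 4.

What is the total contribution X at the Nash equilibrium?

∂u_i/∂x_i = α_i − 1, so firm i contributes w_i if α_i > 1, else 0.
α_i > 1 for i ∈ {4}; NE contributions (0, 0, 0, 4, 0), X = 4.

4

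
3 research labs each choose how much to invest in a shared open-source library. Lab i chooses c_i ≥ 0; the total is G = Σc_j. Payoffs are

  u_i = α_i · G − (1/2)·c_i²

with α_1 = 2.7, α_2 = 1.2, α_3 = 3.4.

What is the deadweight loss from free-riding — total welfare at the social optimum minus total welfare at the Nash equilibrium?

36.79

Lab i's FOC: ∂u_i/∂c_i = α_i − c_i = 0, so c_i* = α_i.
NE contributions = (2.7, 1.2, 3.4); G = 7.3.
W^NE = (Σα)·G − ½Σα_i² = 7.3² − ½·20.29 = 43.145.
Planner sets c_i = Σα_j = 7.3 for every i, so G^SO = 3·7.3 = 21.9.
W^SO = (Σα)·G^SO − ½·3·(Σα)² = (3/2)·7.3² = 79.935.
Deadweight loss = W^SO − W^NE = 36.79.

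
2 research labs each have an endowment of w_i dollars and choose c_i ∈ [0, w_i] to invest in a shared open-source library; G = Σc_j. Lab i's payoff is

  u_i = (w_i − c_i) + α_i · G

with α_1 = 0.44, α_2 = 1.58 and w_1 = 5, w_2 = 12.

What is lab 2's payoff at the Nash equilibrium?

∂u_i/∂c_i = α_i − 1, so lab i contributes w_i if α_i > 1, else 0.
α_i > 1 for i ∈ {2}; NE contributions (0, 12), G = 12.
u_2 = (12 − 12) + 1.58·12 = 18.96.

18.96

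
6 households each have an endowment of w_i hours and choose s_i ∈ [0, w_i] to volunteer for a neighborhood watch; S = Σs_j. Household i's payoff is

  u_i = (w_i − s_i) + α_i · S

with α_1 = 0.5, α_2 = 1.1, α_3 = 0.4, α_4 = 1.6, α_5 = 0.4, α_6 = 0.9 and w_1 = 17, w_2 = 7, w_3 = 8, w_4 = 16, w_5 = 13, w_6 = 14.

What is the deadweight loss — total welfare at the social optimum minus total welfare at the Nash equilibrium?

∂u_i/∂s_i = α_i − 1, so household i contributes w_i if α_i > 1, else 0.
α_i > 1 for i ∈ {2, 4}; NE contributions (0, 7, 0, 16, 0, 0), S = 23.
W^NE = Σw_i − S^NE + (Σα_i)·S^NE = 75 + 3.9·23 = 164.7.
Planner: ∂(Σu_j)/∂s_i = Σα_j − 1 = 3.9 > 0, so everyone contributes w_i; S^SO = 75, W^SO = 75 + 3.9·75 = 367.5.
Deadweight loss = 202.8.

202.8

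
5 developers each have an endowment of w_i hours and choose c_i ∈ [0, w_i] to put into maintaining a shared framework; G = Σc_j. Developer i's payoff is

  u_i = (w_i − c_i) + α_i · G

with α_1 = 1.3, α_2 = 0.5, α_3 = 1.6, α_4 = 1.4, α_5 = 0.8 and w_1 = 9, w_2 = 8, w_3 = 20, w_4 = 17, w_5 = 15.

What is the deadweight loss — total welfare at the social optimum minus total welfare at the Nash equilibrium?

105.8

∂u_i/∂c_i = α_i − 1, so developer i contributes w_i if α_i > 1, else 0.
α_i > 1 for i ∈ {1, 3, 4}; NE contributions (9, 0, 20, 17, 0), G = 46.
W^NE = Σw_i − G^NE + (Σα_i)·G^NE = 69 + 4.6·46 = 280.6.
Planner: ∂(Σu_j)/∂c_i = Σα_j − 1 = 4.6 > 0, so everyone contributes w_i; G^SO = 69, W^SO = 69 + 4.6·69 = 386.4.
Deadweight loss = 105.8.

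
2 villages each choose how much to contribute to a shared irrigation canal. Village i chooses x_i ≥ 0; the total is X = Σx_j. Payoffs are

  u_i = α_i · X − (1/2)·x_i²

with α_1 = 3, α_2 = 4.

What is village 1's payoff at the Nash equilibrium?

16.5

Village i's FOC: ∂u_i/∂x_i = α_i − x_i = 0, so x_i* = α_i.
NE contributions = (3, 4); X = 7.
u_1 = α_1·X − ½·(x_1)² = 3·7 − ½·3² = 16.5.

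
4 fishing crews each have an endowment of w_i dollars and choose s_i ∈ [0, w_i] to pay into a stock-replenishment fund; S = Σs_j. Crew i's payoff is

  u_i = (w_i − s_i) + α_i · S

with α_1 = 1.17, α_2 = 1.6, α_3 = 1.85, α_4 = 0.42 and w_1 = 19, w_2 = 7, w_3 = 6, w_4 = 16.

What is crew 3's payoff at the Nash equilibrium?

59.2

∂u_i/∂s_i = α_i − 1, so crew i contributes w_i if α_i > 1, else 0.
α_i > 1 for i ∈ {1, 2, 3}; NE contributions (19, 7, 6, 0), S = 32.
u_3 = (6 − 6) + 1.85·32 = 59.2.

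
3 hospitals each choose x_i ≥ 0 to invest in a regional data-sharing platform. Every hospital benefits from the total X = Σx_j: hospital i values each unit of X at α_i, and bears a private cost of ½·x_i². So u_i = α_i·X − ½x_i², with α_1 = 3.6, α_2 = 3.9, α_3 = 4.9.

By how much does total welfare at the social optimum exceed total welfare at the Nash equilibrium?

Hospital i's FOC: ∂u_i/∂x_i = α_i − x_i = 0, so x_i* = α_i.
NE contributions = (3.6, 3.9, 4.9); X = 12.4.
W^NE = (Σα)·X − ½Σα_i² = 12.4² − ½·52.18 = 127.67.
Planner sets x_i = Σα_j = 12.4 for every i, so X^SO = 3·12.4 = 37.2.
W^SO = (Σα)·X^SO − ½·3·(Σα)² = (3/2)·12.4² = 230.64.
Deadweight loss = W^SO − W^NE = 102.97.

102.97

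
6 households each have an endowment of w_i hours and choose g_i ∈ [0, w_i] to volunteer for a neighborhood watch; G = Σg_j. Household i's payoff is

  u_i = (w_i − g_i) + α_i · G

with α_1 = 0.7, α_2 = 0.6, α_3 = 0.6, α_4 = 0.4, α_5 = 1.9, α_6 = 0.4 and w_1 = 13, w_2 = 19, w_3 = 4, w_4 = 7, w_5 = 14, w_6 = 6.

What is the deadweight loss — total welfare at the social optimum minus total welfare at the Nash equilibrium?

176.4

∂u_i/∂g_i = α_i − 1, so household i contributes w_i if α_i > 1, else 0.
α_i > 1 for i ∈ {5}; NE contributions (0, 0, 0, 0, 14, 0), G = 14.
W^NE = Σw_i − G^NE + (Σα_i)·G^NE = 63 + 3.6·14 = 113.4.
Planner: ∂(Σu_j)/∂g_i = Σα_j − 1 = 3.6 > 0, so everyone contributes w_i; G^SO = 63, W^SO = 63 + 3.6·63 = 289.8.
Deadweight loss = 176.4.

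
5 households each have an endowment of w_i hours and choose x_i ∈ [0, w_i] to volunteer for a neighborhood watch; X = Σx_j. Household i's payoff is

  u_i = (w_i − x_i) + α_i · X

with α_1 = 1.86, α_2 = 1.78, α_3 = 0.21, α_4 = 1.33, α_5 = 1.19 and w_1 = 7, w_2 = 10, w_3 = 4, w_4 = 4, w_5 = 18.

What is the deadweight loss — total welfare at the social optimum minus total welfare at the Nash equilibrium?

21.48

∂u_i/∂x_i = α_i − 1, so household i contributes w_i if α_i > 1, else 0.
α_i > 1 for i ∈ {1, 2, 4, 5}; NE contributions (7, 10, 0, 4, 18), X = 39.
W^NE = Σw_i − X^NE + (Σα_i)·X^NE = 43 + 5.37·39 = 252.43.
Planner: ∂(Σu_j)/∂x_i = Σα_j − 1 = 5.37 > 0, so everyone contributes w_i; X^SO = 43, W^SO = 43 + 5.37·43 = 273.91.
Deadweight loss = 21.48.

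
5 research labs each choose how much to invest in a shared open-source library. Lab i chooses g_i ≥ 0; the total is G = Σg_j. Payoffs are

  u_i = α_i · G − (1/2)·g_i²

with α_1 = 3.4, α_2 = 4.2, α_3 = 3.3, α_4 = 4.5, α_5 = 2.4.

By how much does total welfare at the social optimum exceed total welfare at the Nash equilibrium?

508.31

Lab i's FOC: ∂u_i/∂g_i = α_i − g_i = 0, so g_i* = α_i.
NE contributions = (3.4, 4.2, 3.3, 4.5, 2.4); G = 17.8.
W^NE = (Σα)·G − ½Σα_i² = 17.8² − ½·66.1 = 283.79.
Planner sets g_i = Σα_j = 17.8 for every i, so G^SO = 5·17.8 = 89.
W^SO = (Σα)·G^SO − ½·5·(Σα)² = (5/2)·17.8² = 792.1.
Deadweight loss = W^SO − W^NE = 508.31.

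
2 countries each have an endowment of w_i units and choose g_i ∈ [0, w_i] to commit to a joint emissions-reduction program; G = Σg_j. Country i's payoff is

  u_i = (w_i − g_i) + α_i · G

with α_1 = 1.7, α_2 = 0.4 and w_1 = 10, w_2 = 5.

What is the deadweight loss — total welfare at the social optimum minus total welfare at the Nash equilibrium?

5.5

∂u_i/∂g_i = α_i − 1, so country i contributes w_i if α_i > 1, else 0.
α_i > 1 for i ∈ {1}; NE contributions (10, 0), G = 10.
W^NE = Σw_i − G^NE + (Σα_i)·G^NE = 15 + 1.1·10 = 26.
Planner: ∂(Σu_j)/∂g_i = Σα_j − 1 = 1.1 > 0, so everyone contributes w_i; G^SO = 15, W^SO = 15 + 1.1·15 = 31.5.
Deadweight loss = 5.5.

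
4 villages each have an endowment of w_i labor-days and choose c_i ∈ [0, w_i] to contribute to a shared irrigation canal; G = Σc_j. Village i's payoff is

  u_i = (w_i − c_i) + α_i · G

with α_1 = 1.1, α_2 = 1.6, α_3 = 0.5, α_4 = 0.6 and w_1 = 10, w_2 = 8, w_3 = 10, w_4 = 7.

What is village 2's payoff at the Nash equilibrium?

28.8

∂u_i/∂c_i = α_i − 1, so village i contributes w_i if α_i > 1, else 0.
α_i > 1 for i ∈ {1, 2}; NE contributions (10, 8, 0, 0), G = 18.
u_2 = (8 − 8) + 1.6·18 = 28.8.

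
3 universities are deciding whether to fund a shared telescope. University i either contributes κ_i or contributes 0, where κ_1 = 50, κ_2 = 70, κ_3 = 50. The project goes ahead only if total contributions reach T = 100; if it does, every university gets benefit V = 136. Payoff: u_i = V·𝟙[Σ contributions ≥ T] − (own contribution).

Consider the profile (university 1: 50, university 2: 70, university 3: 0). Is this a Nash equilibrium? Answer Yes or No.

Yes

Total = 120 ≥ 100: provided.
University 1 (pledges 50, payoff 86): dropping to 0 → total 70, payoff 0. No gain.
University 2 (pledges 70, payoff 66): dropping to 0 → total 50, payoff 0. No gain.
University 3 (pledges 0, payoff 136): pledging 50 → total 170, payoff 86. No gain.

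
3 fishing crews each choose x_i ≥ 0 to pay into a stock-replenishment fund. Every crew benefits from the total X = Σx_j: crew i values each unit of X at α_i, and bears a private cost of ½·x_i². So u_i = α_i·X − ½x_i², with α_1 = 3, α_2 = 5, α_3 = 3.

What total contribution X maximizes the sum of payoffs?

Planner FOC: ∂(Σu_j)/∂x_i = (Σα_j) − x_i = 0, so x_i^SO = Σα_j = 11 for every i; X^SO = 33.

33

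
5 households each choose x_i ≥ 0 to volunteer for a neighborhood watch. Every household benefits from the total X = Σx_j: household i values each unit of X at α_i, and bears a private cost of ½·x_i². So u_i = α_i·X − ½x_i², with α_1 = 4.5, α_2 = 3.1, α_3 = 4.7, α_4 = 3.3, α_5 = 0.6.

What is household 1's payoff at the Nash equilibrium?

Household i's FOC: ∂u_i/∂x_i = α_i − x_i = 0, so x_i* = α_i.
NE contributions = (4.5, 3.1, 4.7, 3.3, 0.6); X = 16.2.
u_1 = α_1·X − ½·(x_1)² = 4.5·16.2 − ½·4.5² = 62.775.

62.775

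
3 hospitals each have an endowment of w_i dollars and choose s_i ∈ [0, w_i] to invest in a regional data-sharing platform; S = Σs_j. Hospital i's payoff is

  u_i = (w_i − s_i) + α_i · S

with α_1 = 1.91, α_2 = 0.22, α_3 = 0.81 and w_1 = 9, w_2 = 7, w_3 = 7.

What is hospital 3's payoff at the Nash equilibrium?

14.29

∂u_i/∂s_i = α_i − 1, so hospital i contributes w_i if α_i > 1, else 0.
α_i > 1 for i ∈ {1}; NE contributions (9, 0, 0), S = 9.
u_3 = (7 − 0) + 0.81·9 = 14.29.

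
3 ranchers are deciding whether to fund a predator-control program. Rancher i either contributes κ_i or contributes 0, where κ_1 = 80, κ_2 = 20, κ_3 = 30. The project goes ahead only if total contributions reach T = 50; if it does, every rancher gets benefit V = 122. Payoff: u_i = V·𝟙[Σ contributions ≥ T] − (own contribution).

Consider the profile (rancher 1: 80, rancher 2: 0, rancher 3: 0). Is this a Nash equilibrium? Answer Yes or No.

Total = 80 ≥ 50: provided.
Rancher 1 (pledges 80, payoff 42): dropping to 0 → total 0, payoff 0. No gain.
Rancher 2 (pledges 0, payoff 122): pledging 20 → total 100, payoff 102. No gain.
Rancher 3 (pledges 0, payoff 122): pledging 30 → total 110, payoff 92. No gain.

Yes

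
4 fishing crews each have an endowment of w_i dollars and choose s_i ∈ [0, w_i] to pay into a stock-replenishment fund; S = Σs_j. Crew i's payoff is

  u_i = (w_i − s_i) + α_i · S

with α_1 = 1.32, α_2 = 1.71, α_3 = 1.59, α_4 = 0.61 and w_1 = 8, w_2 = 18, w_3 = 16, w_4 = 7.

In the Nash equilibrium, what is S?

42

∂u_i/∂s_i = α_i − 1, so crew i contributes w_i if α_i > 1, else 0.
α_i > 1 for i ∈ {1, 2, 3}; NE contributions (8, 18, 16, 0), S = 42.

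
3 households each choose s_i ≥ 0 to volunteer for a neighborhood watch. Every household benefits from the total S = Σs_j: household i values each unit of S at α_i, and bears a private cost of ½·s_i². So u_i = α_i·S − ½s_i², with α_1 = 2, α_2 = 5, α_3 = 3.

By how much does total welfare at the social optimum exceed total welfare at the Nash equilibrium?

Household i's FOC: ∂u_i/∂s_i = α_i − s_i = 0, so s_i* = α_i.
NE contributions = (2, 5, 3); S = 10.
W^NE = (Σα)·S − ½Σα_i² = 10² − ½·38 = 81.
Planner sets s_i = Σα_j = 10 for every i, so S^SO = 3·10 = 30.
W^SO = (Σα)·S^SO − ½·3·(Σα)² = (3/2)·10² = 150.
Deadweight loss = W^SO − W^NE = 69.

69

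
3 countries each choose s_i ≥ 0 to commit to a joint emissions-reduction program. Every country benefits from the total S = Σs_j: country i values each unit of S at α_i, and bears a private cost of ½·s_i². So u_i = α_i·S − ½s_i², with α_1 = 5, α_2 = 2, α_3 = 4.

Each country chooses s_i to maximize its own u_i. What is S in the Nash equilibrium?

Country i's FOC: ∂u_i/∂s_i = α_i − s_i = 0, so s_i* = α_i.
NE contributions = (5, 2, 4); S = 11.

11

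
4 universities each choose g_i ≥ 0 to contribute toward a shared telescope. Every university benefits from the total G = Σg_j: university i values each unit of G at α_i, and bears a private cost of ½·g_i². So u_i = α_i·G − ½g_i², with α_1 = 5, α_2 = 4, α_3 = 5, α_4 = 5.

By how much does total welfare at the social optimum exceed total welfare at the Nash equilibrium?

University i's FOC: ∂u_i/∂g_i = α_i − g_i = 0, so g_i* = α_i.
NE contributions = (5, 4, 5, 5); G = 19.
W^NE = (Σα)·G − ½Σα_i² = 19² − ½·91 = 315.5.
Planner sets g_i = Σα_j = 19 for every i, so G^SO = 4·19 = 76.
W^SO = (Σα)·G^SO − ½·4·(Σα)² = (4/2)·19² = 722.
Deadweight loss = W^SO − W^NE = 406.5.

406.5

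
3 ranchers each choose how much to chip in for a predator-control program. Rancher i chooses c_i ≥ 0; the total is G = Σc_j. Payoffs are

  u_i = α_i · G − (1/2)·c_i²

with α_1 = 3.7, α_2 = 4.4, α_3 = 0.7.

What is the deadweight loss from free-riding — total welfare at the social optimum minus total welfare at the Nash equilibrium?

55.49

Rancher i's FOC: ∂u_i/∂c_i = α_i − c_i = 0, so c_i* = α_i.
NE contributions = (3.7, 4.4, 0.7); G = 8.8.
W^NE = (Σα)·G − ½Σα_i² = 8.8² − ½·33.54 = 60.67.
Planner sets c_i = Σα_j = 8.8 for every i, so G^SO = 3·8.8 = 26.4.
W^SO = (Σα)·G^SO − ½·3·(Σα)² = (3/2)·8.8² = 116.16.
Deadweight loss = W^SO − W^NE = 55.49.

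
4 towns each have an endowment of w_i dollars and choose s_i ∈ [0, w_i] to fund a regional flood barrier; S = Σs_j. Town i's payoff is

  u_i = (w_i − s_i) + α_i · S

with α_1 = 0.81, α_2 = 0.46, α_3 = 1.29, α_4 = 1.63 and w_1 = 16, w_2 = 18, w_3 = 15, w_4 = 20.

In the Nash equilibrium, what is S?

∂u_i/∂s_i = α_i − 1, so town i contributes w_i if α_i > 1, else 0.
α_i > 1 for i ∈ {3, 4}; NE contributions (0, 0, 15, 20), S = 35.

35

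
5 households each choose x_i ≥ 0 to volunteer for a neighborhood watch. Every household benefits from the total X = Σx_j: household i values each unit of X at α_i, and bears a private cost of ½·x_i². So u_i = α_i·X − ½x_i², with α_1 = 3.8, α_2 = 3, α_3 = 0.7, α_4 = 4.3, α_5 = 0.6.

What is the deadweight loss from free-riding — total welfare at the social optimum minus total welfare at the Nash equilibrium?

252.03

Household i's FOC: ∂u_i/∂x_i = α_i − x_i = 0, so x_i* = α_i.
NE contributions = (3.8, 3, 0.7, 4.3, 0.6); X = 12.4.
W^NE = (Σα)·X − ½Σα_i² = 12.4² − ½·42.78 = 132.37.
Planner sets x_i = Σα_j = 12.4 for every i, so X^SO = 5·12.4 = 62.
W^SO = (Σα)·X^SO − ½·5·(Σα)² = (5/2)·12.4² = 384.4.
Deadweight loss = W^SO − W^NE = 252.03.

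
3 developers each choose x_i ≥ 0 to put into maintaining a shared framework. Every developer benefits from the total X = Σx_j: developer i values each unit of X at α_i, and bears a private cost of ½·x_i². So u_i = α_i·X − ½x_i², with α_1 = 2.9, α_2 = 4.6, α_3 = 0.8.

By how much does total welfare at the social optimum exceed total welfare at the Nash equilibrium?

Developer i's FOC: ∂u_i/∂x_i = α_i − x_i = 0, so x_i* = α_i.
NE contributions = (2.9, 4.6, 0.8); X = 8.3.
W^NE = (Σα)·X − ½Σα_i² = 8.3² − ½·30.21 = 53.785.
Planner sets x_i = Σα_j = 8.3 for every i, so X^SO = 3·8.3 = 24.9.
W^SO = (Σα)·X^SO − ½·3·(Σα)² = (3/2)·8.3² = 103.335.
Deadweight loss = W^SO − W^NE = 49.55.

49.55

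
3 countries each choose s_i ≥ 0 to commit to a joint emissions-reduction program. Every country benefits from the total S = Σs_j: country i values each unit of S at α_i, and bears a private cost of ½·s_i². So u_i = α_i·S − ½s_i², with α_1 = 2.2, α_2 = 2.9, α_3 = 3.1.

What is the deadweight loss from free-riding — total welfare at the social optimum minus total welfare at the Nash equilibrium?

45.05

Country i's FOC: ∂u_i/∂s_i = α_i − s_i = 0, so s_i* = α_i.
NE contributions = (2.2, 2.9, 3.1); S = 8.2.
W^NE = (Σα)·S − ½Σα_i² = 8.2² − ½·22.86 = 55.81.
Planner sets s_i = Σα_j = 8.2 for every i, so S^SO = 3·8.2 = 24.6.
W^SO = (Σα)·S^SO − ½·3·(Σα)² = (3/2)·8.2² = 100.86.
Deadweight loss = W^SO − W^NE = 45.05.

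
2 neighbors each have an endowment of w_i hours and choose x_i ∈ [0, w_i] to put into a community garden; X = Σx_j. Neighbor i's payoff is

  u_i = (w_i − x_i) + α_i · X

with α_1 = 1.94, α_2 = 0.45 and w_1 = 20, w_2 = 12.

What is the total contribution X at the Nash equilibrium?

∂u_i/∂x_i = α_i − 1, so neighbor i contributes w_i if α_i > 1, else 0.
α_i > 1 for i ∈ {1}; NE contributions (20, 0), X = 20.

20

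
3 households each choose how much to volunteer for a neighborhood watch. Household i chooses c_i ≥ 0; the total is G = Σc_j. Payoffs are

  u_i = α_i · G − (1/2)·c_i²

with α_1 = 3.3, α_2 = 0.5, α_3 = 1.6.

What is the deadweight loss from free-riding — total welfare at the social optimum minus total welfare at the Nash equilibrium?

21.43

Household i's FOC: ∂u_i/∂c_i = α_i − c_i = 0, so c_i* = α_i.
NE contributions = (3.3, 0.5, 1.6); G = 5.4.
W^NE = (Σα)·G − ½Σα_i² = 5.4² − ½·13.7 = 22.31.
Planner sets c_i = Σα_j = 5.4 for every i, so G^SO = 3·5.4 = 16.2.
W^SO = (Σα)·G^SO − ½·3·(Σα)² = (3/2)·5.4² = 43.74.
Deadweight loss = W^SO − W^NE = 21.43.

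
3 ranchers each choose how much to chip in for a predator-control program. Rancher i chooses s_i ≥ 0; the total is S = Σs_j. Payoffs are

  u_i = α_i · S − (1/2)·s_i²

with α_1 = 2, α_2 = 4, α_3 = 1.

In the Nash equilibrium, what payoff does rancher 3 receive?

Rancher i's FOC: ∂u_i/∂s_i = α_i − s_i = 0, so s_i* = α_i.
NE contributions = (2, 4, 1); S = 7.
u_3 = α_3·S − ½·(s_3)² = 1·7 − ½·1² = 6.5.

6.5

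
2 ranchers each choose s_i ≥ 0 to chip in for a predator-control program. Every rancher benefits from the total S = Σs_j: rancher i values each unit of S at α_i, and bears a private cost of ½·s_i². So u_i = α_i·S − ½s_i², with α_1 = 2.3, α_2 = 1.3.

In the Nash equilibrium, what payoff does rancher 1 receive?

5.635

Rancher i's FOC: ∂u_i/∂s_i = α_i − s_i = 0, so s_i* = α_i.
NE contributions = (2.3, 1.3); S = 3.6.
u_1 = α_1·S − ½·(s_1)² = 2.3·3.6 − ½·2.3² = 5.635.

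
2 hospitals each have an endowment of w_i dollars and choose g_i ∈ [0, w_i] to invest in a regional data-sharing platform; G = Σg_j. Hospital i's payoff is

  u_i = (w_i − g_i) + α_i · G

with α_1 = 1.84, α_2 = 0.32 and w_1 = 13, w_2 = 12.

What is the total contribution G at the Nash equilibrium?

13

∂u_i/∂g_i = α_i − 1, so hospital i contributes w_i if α_i > 1, else 0.
α_i > 1 for i ∈ {1}; NE contributions (13, 0), G = 13.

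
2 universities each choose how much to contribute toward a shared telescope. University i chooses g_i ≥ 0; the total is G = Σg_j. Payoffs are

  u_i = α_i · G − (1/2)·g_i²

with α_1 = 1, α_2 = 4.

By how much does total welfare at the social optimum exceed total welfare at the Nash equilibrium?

8.5

University i's FOC: ∂u_i/∂g_i = α_i − g_i = 0, so g_i* = α_i.
NE contributions = (1, 4); G = 5.
W^NE = (Σα)·G − ½Σα_i² = 5² − ½·17 = 16.5.
Planner sets g_i = Σα_j = 5 for every i, so G^SO = 2·5 = 10.
W^SO = (Σα)·G^SO − ½·2·(Σα)² = (2/2)·5² = 25.
Deadweight loss = W^SO − W^NE = 8.5.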